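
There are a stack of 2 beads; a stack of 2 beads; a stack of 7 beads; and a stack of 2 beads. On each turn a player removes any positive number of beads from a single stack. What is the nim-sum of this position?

5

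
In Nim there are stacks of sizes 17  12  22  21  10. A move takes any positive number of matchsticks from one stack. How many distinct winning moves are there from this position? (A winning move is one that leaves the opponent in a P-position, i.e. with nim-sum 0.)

Nim-sum: 17 XOR 12 XOR 22 XOR 21 XOR 10 = 20.
The overall nim-sum is X = 20. A stack of size p has a winning move iff p XOR X < p (reduce it to p XOR X).
  17: 17 XOR 20 = 5 < 17 — winning move (to 5).
  12: 12 XOR 20 = 24 ≥ 12 — no move.
  22: 22 XOR 20 = 2 < 22 — winning move (to 2).
  21: 21 XOR 20 = 1 < 21 — winning move (to 1).
  10: 10 XOR 20 = 30 ≥ 10 — no move.
That gives 3 winning moves.

3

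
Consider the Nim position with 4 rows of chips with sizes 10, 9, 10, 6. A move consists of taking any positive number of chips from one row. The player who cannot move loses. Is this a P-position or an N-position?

Nim-sum: 10 XOR 9 XOR 10 XOR 6 = 15.
The nim-sum is 15 ≠ 0, so this is an N-position: the player to move can win.

N-position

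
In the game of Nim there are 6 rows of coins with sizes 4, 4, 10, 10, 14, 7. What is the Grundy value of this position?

9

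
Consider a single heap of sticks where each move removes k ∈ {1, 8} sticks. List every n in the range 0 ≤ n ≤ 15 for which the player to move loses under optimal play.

0, 2, 4, 6, 9, 11, 13, 15

Grundy values for subtraction set {1, 8}:
k:     0  1  2  3  4  5  6  7  8  9 10 11 12 13 14 15
g(k):  0  1  0  1  0  1  0  1  2  0  1  0  1  0  1  0
The P-positions (g = 0) in 0..15 are 0, 2, 4, 6, 9, 11, 13, 15.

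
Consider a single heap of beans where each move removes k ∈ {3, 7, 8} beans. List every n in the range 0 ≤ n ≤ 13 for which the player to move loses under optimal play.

Compute g(0), g(1), … for moves {3, 7, 8}:
g(0) = mex{} = 0
g(1) = mex{} = 0
g(2) = mex{} = 0
g(3) = mex{0} = 1
g(4) = mex{0} = 1
g(5) = mex{0} = 1
g(6) = mex{1} = 0
g(7) = mex{0,1} = 2
g(8) = mex{0,1} = 2
g(9) = mex{0} = 1
g(10) = mex{0,1,2} = 3
g(11) = mex{1,2} = 0
g(12) = mex{1} = 0
g(13) = mex{0,1,3} = 2
The P-positions (g = 0) in 0..13 are 0, 1, 2, 6, 11, 12.

0, 1, 2, 6, 11, 12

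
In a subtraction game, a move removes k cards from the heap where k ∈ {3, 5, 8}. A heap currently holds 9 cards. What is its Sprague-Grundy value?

Grundy values for subtraction set {3, 5, 8}:
k:     0  1  2  3  4  5  6  7  8  9
g(k):  0  0  0  1  1  1  2  2  2  3
So g(9) = 3.

3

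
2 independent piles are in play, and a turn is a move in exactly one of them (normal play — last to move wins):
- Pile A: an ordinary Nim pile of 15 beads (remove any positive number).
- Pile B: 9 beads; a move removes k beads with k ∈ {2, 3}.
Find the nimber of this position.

13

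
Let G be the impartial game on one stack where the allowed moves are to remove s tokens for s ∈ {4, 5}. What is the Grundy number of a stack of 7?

1

Compute g(0), g(1), … for moves {4, 5}:
g(0) = mex{} = 0
g(1) = mex{} = 0
g(2) = mex{} = 0
g(3) = mex{} = 0
g(4) = mex{0} = 1
g(5) = mex{0} = 1
g(6) = mex{0} = 1
g(7) = mex{0} = 1
So g(7) = 1.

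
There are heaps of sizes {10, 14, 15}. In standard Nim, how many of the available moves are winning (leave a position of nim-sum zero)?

Compute the nim-sum pairwise:
10 XOR 14 = 4
4 XOR 15 = 11
The overall nim-sum is X = 11. A heap of size p has a winning move iff p XOR X < p (reduce it to p XOR X).
  10: 10 XOR 11 = 1 < 10 — winning move (to 1).
  14: 14 XOR 11 = 5 < 14 — winning move (to 5).
  15: 15 XOR 11 = 4 < 15 — winning move (to 4).
That gives 3 winning moves.

3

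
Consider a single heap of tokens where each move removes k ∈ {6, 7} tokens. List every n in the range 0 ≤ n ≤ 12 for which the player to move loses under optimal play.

0, 1, 2, 3, 4, 5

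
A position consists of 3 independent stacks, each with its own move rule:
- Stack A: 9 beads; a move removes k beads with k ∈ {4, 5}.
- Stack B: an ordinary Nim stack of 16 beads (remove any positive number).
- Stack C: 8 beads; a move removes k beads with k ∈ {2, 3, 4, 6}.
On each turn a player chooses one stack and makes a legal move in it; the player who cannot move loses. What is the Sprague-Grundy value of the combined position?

16

Grundy values for stack A (subtraction set {4, 5}):
k:     0  1  2  3  4  5  6  7  8  9
g(k):  0  0  0  0  1  1  1  1  2  0
So g(9) = 0.
Stack B is a plain Nim stack of size 16, so its Grundy value is 16.
Build the Grundy sequence for stack C with g(k) = mex{g(k−s) : s ∈ {2, 3, 4, 6}, s ≤ k}:
k:     0  1  2  3  4  5  6  7  8
g(k):  0  0  1  1  2  2  3  3  0
So g(8) = 0.
By the Sprague-Grundy theorem, the Grundy value of a sum of independent games is the XOR of the component values.
Combined value = 0 XOR 16 XOR 0 = 16.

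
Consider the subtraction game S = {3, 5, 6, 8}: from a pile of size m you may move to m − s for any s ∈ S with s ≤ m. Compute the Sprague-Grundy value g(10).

Grundy values for subtraction set {3, 5, 6, 8}:
g(0) = mex{} = 0
g(1) = mex{} = 0
g(2) = mex{} = 0
g(3) = mex{0} = 1
g(4) = mex{0} = 1
g(5) = mex{0} = 1
g(6) = mex{0,1} = 2
g(7) = mex{0,1} = 2
g(8) = mex{0,1} = 2
g(9) = mex{0,1,2} = 3
g(10) = mex{0,1,2} = 3
So g(10) = 3.

3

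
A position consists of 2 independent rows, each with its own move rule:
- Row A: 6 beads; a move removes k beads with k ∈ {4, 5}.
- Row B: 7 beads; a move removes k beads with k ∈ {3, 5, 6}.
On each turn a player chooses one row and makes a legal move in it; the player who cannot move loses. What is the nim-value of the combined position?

3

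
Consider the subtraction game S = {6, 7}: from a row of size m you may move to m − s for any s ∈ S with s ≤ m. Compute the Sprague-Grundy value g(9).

1

Grundy values for subtraction set {6, 7}:
g(0) = mex{} = 0
g(1) = mex{} = 0
g(2) = mex{} = 0
g(3) = mex{} = 0
g(4) = mex{} = 0
g(5) = mex{} = 0
g(6) = mex{0} = 1
g(7) = mex{0} = 1
g(8) = mex{0} = 1
g(9) = mex{0} = 1
So g(9) = 1.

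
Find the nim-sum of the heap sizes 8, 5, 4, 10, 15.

12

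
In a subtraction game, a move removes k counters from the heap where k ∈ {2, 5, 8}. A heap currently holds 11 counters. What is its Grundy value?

Build the Grundy sequence with g(k) = mex{g(k−s) : s ∈ {2, 5, 8}, s ≤ k}:
g(0) = mex{} = 0
g(1) = mex{} = 0
g(2) = mex{0} = 1
g(3) = mex{0} = 1
g(4) = mex{1} = 0
g(5) = mex{0,1} = 2
g(6) = mex{0} = 1
g(7) = mex{1,2} = 0
g(8) = mex{0,1} = 2
g(9) = mex{0} = 1
g(10) = mex{1,2} = 0
g(11) = mex{1} = 0
So g(11) = 0.

0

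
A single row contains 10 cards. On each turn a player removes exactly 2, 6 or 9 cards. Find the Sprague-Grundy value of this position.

Grundy values for subtraction set {2, 6, 9}:
k:     0  1  2  3  4  5  6  7  8  9 10
g(k):  0  0  1  1  0  0  1  1  0  2  1
So g(10) = 1.

1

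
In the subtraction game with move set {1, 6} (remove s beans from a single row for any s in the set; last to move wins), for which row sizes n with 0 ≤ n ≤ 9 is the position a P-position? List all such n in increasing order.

Build the Grundy sequence with g(k) = mex{g(k−s) : s ∈ {1, 6}, s ≤ k}:
g(0) = mex{} = 0
g(1) = mex{0} = 1
g(2) = mex{1} = 0
g(3) = mex{0} = 1
g(4) = mex{1} = 0
g(5) = mex{0} = 1
g(6) = mex{0,1} = 2
g(7) = mex{1,2} = 0
g(8) = mex{0} = 1
g(9) = mex{1} = 0
The P-positions (g = 0) in 0..9 are 0, 2, 4, 7, 9.

0, 2, 4, 7, 9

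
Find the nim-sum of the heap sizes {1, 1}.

0

Nim-sum: 1 ^ 1 = 0.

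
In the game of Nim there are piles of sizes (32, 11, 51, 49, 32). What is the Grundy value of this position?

Compute the nim-sum pairwise:
32 XOR 11 = 43
43 XOR 51 = 24
24 XOR 49 = 41
41 XOR 32 = 9

9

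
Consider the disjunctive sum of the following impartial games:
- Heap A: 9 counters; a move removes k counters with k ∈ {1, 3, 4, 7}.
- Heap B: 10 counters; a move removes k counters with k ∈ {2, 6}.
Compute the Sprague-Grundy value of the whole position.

0

For heap A, compute g(0), g(1), … with moves {1, 3, 4, 7}:
k:     0  1  2  3  4  5  6  7  8  9
g(k):  0  1  0  1  2  3  2  3  0  1
So g(9) = 1.
Build the Grundy sequence for heap B with g(k) = mex{g(k−s) : s ∈ {2, 6}, s ≤ k}:
k:     0  1  2  3  4  5  6  7  8  9 10
g(k):  0  0  1  1  0  0  1  1  0  0  1
So g(10) = 1.
The value of a disjunctive sum is the nim-sum of the parts.
Combined value = 1 XOR 1 = 0.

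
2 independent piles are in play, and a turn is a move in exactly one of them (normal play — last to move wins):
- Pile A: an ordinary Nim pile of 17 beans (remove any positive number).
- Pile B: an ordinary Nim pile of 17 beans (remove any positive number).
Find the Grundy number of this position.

Pile A is a plain Nim pile of size 17, so its Grundy value is 17.
Pile B is a plain Nim pile of size 17, so its Grundy value is 17.
By the Sprague-Grundy theorem, the Grundy value of a sum of independent games is the XOR of the component values.
Combined value = 17 ⊕ 17 = 0.

0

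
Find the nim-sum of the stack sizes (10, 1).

Bitwise XOR of the heap sizes:
  1010  (10)
  0001  (1)
  ----
  1011  (11)

11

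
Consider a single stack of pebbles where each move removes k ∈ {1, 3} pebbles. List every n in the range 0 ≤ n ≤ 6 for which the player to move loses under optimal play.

0, 2, 4, 6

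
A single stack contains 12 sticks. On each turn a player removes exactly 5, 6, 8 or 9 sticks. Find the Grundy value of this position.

2

Grundy values for subtraction set {5, 6, 8, 9}:
g(0) = mex{} = 0
g(1) = mex{} = 0
g(2) = mex{} = 0
g(3) = mex{} = 0
g(4) = mex{} = 0
g(5) = mex{0} = 1
g(6) = mex{0} = 1
g(7) = mex{0} = 1
g(8) = mex{0} = 1
g(9) = mex{0} = 1
g(10) = mex{0,1} = 2
g(11) = mex{0,1} = 2
g(12) = mex{0,1} = 2
So g(12) = 2.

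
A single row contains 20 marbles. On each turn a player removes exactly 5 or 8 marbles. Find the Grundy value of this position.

Compute g(0), g(1), … for moves {5, 8}:
k:     0  1  2  3  4  5  6  7  8  9 10 11 12 13 14 15 16 17 18 19 20
g(k):  0  0  0  0  0  1  1  1  1  1  2  2  2  0  0  0  0  0  1  1  1
So g(20) = 1.

1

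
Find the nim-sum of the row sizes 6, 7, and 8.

9

Write each in binary and XOR column by column:
  0110  (6)
  0111  (7)
  1000  (8)
  ----
  1001  (9)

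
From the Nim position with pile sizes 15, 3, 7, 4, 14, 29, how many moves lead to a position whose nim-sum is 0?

1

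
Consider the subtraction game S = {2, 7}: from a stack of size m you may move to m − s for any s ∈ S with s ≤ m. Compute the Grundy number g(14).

0

Grundy values for subtraction set {2, 7}:
k:     0  1  2  3  4  5  6  7  8  9 10 11 12 13 14
g(k):  0  0  1  1  0  0  1  1  2  0  0  1  1  0  0
So g(14) = 0.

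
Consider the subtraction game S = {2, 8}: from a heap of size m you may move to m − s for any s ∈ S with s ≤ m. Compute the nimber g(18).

2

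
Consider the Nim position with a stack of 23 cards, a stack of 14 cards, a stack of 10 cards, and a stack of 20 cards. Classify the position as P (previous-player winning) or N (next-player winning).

N-position

Compute the nim-sum pairwise:
23 ^ 14 = 25
25 ^ 10 = 19
19 ^ 20 = 7
The nim-sum is 7 ≠ 0, so this is an N-position: the player to move can win.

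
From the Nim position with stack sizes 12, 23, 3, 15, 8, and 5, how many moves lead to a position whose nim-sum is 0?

Write each in binary and XOR column by column:
  01100  (12)
  10111  (23)
  00011  (3)
  01111  (15)
  01000  (8)
  00101  (5)
  -----
  11010  (26)
The overall nim-sum is X = 26. A stack of size p has a winning move iff p XOR X < p (reduce it to p XOR X).
  12: 12 XOR 26 = 22 ≥ 12 — no move.
  23: 23 XOR 26 = 13 < 23 — winning move (to 13).
  3: 3 XOR 26 = 25 ≥ 3 — no move.
  15: 15 XOR 26 = 21 ≥ 15 — no move.
  8: 8 XOR 26 = 18 ≥ 8 — no move.
  5: 5 XOR 26 = 31 ≥ 5 — no move.
That gives 1 winning move.

1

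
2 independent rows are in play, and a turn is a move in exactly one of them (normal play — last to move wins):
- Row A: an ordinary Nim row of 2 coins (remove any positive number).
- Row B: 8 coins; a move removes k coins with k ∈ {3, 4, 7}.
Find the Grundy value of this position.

0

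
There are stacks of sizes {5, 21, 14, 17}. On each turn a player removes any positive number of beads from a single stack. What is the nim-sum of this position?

15

Compute the nim-sum pairwise:
5 ^ 21 = 16
16 ^ 14 = 30
30 ^ 17 = 15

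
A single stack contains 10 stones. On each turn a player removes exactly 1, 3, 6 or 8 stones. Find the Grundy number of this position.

1

Grundy values for subtraction set {1, 3, 6, 8}:
g(0) = mex{} = 0
g(1) = mex{0} = 1
g(2) = mex{1} = 0
g(3) = mex{0} = 1
g(4) = mex{1} = 0
g(5) = mex{0} = 1
g(6) = mex{0,1} = 2
g(7) = mex{0,1,2} = 3
g(8) = mex{0,1,3} = 2
g(9) = mex{1,2} = 0
g(10) = mex{0,3} = 1
So g(10) = 1.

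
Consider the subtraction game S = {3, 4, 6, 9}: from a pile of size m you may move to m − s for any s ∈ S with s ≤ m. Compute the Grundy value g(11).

Grundy values for subtraction set {3, 4, 6, 9}:
g(0) = mex{} = 0
g(1) = mex{} = 0
g(2) = mex{} = 0
g(3) = mex{0} = 1
g(4) = mex{0} = 1
g(5) = mex{0} = 1
g(6) = mex{0,1} = 2
g(7) = mex{0,1} = 2
g(8) = mex{0,1} = 2
g(9) = mex{0,1,2} = 3
g(10) = mex{0,1,2} = 3
g(11) = mex{0,1,2} = 3
So g(11) = 3.

3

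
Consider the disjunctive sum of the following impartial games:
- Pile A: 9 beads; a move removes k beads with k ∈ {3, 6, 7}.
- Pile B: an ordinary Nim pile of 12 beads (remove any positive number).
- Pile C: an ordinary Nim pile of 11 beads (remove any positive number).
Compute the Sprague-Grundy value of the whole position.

4

Build the Grundy sequence for pile A with g(k) = mex{g(k−s) : s ∈ {3, 6, 7}, s ≤ k}:
k:     0  1  2  3  4  5  6  7  8  9
g(k):  0  0  0  1  1  1  2  2  2  3
So g(9) = 3.
Pile B is a plain Nim pile of size 12, so its Grundy value is 12.
Pile C is a plain Nim pile of size 11, so its Grundy value is 11.
The value of a disjunctive sum is the nim-sum of the parts.
Combined value = 3 ⊕ 12 ⊕ 11 = 4.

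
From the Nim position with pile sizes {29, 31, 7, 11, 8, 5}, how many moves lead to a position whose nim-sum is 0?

Compute the nim-sum pairwise:
29 XOR 31 = 2
2 XOR 7 = 5
5 XOR 11 = 14
14 XOR 8 = 6
6 XOR 5 = 3
The overall nim-sum is X = 3. A pile of size p has a winning move iff p XOR X < p (reduce it to p XOR X).
  29: 29 XOR 3 = 30 ≥ 29 — no move.
  31: 31 XOR 3 = 28 < 31 — winning move (to 28).
  7: 7 XOR 3 = 4 < 7 — winning move (to 4).
  11: 11 XOR 3 = 8 < 11 — winning move (to 8).
  8: 8 XOR 3 = 11 ≥ 8 — no move.
  5: 5 XOR 3 = 6 ≥ 5 — no move.
That gives 3 winning moves.

3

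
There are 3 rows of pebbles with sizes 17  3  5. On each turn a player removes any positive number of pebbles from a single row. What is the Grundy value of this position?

23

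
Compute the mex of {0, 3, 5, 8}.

1

0 is in the set but 1 is not, so the mex is 1.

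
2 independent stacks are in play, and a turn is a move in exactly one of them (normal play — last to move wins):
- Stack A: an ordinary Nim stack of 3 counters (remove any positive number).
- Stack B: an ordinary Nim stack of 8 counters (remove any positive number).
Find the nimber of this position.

Stack A is a plain Nim stack of size 3, so its Grundy value is 3.
Stack B is a plain Nim stack of size 8, so its Grundy value is 8.
The value of a disjunctive sum is the nim-sum of the parts.
Combined value = 3 ⊕ 8 = 11.

11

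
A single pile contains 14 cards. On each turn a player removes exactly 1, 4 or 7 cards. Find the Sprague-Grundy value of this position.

Build the Grundy sequence with g(k) = mex{g(k−s) : s ∈ {1, 4, 7}, s ≤ k}:
g(0) = mex{} = 0
g(1) = mex{0} = 1
g(2) = mex{1} = 0
g(3) = mex{0} = 1
g(4) = mex{0,1} = 2
g(5) = mex{1,2} = 0
g(6) = mex{0} = 1
g(7) = mex{0,1} = 2
g(8) = mex{1,2} = 0
g(9) = mex{0} = 1
g(10) = mex{1} = 0
g(11) = mex{0,2} = 1
g(12) = mex{0,1} = 2
g(13) = mex{1,2} = 0
g(14) = mex{0,2} = 1
So g(14) = 1.

1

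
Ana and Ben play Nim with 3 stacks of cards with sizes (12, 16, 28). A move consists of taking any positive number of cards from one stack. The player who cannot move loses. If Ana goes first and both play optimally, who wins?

Ben wins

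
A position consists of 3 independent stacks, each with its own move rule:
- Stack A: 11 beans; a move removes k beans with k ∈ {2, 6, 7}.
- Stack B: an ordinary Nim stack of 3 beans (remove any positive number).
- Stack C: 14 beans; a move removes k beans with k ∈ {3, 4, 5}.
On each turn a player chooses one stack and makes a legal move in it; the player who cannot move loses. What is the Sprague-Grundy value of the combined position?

0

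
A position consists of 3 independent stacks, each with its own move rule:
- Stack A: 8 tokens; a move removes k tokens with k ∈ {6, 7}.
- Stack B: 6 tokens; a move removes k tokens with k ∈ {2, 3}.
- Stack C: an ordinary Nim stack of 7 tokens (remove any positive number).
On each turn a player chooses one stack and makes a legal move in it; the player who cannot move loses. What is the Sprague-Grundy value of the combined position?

Build the Grundy sequence for stack A with g(k) = mex{g(k−s) : s ∈ {6, 7}, s ≤ k}:
k:     0  1  2  3  4  5  6  7  8
g(k):  0  0  0  0  0  0  1  1  1
So g(8) = 1.
Grundy values for stack B (subtraction set {2, 3}):
k:     0  1  2  3  4  5  6
g(k):  0  0  1  1  2  0  0
So g(6) = 0.
Stack C is a plain Nim stack of size 7, so its Grundy value is 7.
By the Sprague-Grundy theorem, the Grundy value of a sum of independent games is the XOR of the component values.
Combined value = 1 XOR 0 XOR 7 = 6.

6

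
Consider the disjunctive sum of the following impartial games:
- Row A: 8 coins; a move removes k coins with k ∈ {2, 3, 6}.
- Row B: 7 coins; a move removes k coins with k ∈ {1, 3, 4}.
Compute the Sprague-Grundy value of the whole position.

2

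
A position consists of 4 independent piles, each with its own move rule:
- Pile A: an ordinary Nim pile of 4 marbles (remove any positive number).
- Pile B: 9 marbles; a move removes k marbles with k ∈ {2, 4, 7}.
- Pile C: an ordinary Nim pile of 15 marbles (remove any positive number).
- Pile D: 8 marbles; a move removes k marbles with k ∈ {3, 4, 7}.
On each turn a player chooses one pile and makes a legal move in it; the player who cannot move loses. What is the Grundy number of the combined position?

9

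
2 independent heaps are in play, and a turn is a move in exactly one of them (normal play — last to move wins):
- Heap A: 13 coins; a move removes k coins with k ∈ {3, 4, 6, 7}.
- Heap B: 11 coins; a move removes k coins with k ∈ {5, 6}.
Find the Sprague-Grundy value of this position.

For heap A, compute g(0), g(1), … with moves {3, 4, 6, 7}:
g(0) = mex{} = 0
g(1) = mex{} = 0
g(2) = mex{} = 0
g(3) = mex{0} = 1
g(4) = mex{0} = 1
g(5) = mex{0} = 1
g(6) = mex{0,1} = 2
g(7) = mex{0,1} = 2
g(8) = mex{0,1} = 2
g(9) = mex{0,1,2} = 3
g(10) = mex{1,2} = 0
g(11) = mex{1,2} = 0
g(12) = mex{1,2,3} = 0
g(13) = mex{0,2,3} = 1
So g(13) = 1.
For heap B, compute g(0), g(1), … with moves {5, 6}:
k:     0  1  2  3  4  5  6  7  8  9 10 11
g(k):  0  0  0  0  0  1  1  1  1  1  2  0
So g(11) = 0.
The value of a disjunctive sum is the nim-sum of the parts.
Combined value = 1 ⊕ 0 = 1.

1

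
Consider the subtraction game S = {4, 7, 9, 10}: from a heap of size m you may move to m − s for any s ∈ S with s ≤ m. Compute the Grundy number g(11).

Build the Grundy sequence with g(k) = mex{g(k−s) : s ∈ {4, 7, 9, 10}, s ≤ k}:
g(0) = mex{} = 0
g(1) = mex{} = 0
g(2) = mex{} = 0
g(3) = mex{} = 0
g(4) = mex{0} = 1
g(5) = mex{0} = 1
g(6) = mex{0} = 1
g(7) = mex{0} = 1
g(8) = mex{0,1} = 2
g(9) = mex{0,1} = 2
g(10) = mex{0,1} = 2
g(11) = mex{0,1} = 2
So g(11) = 2.

2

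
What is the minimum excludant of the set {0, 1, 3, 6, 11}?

2

The values 0, 1 are all present; 2 is the first non-negative integer missing from the set.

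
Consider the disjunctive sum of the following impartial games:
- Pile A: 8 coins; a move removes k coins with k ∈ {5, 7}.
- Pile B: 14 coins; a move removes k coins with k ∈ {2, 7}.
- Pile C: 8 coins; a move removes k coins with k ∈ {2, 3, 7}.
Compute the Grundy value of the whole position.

0

Grundy values for pile A (subtraction set {5, 7}):
k:     0  1  2  3  4  5  6  7  8
g(k):  0  0  0  0  0  1  1  1  1
So g(8) = 1.
Build the Grundy sequence for pile B with g(k) = mex{g(k−s) : s ∈ {2, 7}, s ≤ k}:
g(0) = mex{} = 0
g(1) = mex{} = 0
g(2) = mex{0} = 1
g(3) = mex{0} = 1
g(4) = mex{1} = 0
g(5) = mex{1} = 0
g(6) = mex{0} = 1
g(7) = mex{0} = 1
g(8) = mex{0,1} = 2
g(9) = mex{1} = 0
g(10) = mex{1,2} = 0
g(11) = mex{0} = 1
g(12) = mex{0} = 1
g(13) = mex{1} = 0
g(14) = mex{1} = 0
So g(14) = 0.
Build the Grundy sequence for pile C with g(k) = mex{g(k−s) : s ∈ {2, 3, 7}, s ≤ k}:
g(0) = mex{} = 0
g(1) = mex{} = 0
g(2) = mex{0} = 1
g(3) = mex{0} = 1
g(4) = mex{0,1} = 2
g(5) = mex{1} = 0
g(6) = mex{1,2} = 0
g(7) = mex{0,2} = 1
g(8) = mex{0} = 1
So g(8) = 1.
By the Sprague-Grundy theorem, the Grundy value of a sum of independent games is the XOR of the component values.
Combined value = 1 XOR 0 XOR 1 = 0.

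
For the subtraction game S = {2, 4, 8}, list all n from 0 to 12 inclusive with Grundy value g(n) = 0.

0, 1, 6, 7, 12

Compute g(0), g(1), … for moves {2, 4, 8}:
k:     0  1  2  3  4  5  6  7  8  9 10 11 12
g(k):  0  0  1  1  2  2  0  0  1  1  2  2  0
The P-positions (g = 0) in 0..12 are 0, 1, 6, 7, 12.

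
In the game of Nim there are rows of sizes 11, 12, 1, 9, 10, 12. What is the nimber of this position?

Nim-sum: 11 ^ 12 ^ 1 ^ 9 ^ 10 ^ 12 = 9.

9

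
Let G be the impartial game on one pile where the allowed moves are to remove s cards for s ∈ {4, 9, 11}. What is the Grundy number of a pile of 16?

Grundy values for subtraction set {4, 9, 11}:
k:     0  1  2  3  4  5  6  7  8  9 10 11 12 13 14 15 16
g(k):  0  0  0  0  1  1  1  1  0  2  2  2  1  3  3  0  0
So g(16) = 0.

0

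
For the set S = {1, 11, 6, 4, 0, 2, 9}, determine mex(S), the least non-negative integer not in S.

3

The values 0, 1, 2 are all present; 3 is the first non-negative integer missing from the set.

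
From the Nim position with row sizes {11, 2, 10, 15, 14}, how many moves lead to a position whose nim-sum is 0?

Bitwise XOR of the heap sizes:
  1011  (11)
  0010  (2)
  1010  (10)
  1111  (15)
  1110  (14)
  ----
  0010  (2)
The overall nim-sum is X = 2. A row of size p has a winning move iff p XOR X < p (reduce it to p XOR X).
  11: 11 XOR 2 = 9 < 11 — winning move (to 9).
  2: 2 XOR 2 = 0 < 2 — winning move (to 0).
  10: 10 XOR 2 = 8 < 10 — winning move (to 8).
  15: 15 XOR 2 = 13 < 15 — winning move (to 13).
  14: 14 XOR 2 = 12 < 14 — winning move (to 12).
That gives 5 winning moves.

5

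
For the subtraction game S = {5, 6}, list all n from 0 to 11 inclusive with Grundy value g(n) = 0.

0, 1, 2, 3, 4, 11

Build the Grundy sequence with g(k) = mex{g(k−s) : s ∈ {5, 6}, s ≤ k}:
g(0) = mex{} = 0
g(1) = mex{} = 0
g(2) = mex{} = 0
g(3) = mex{} = 0
g(4) = mex{} = 0
g(5) = mex{0} = 1
g(6) = mex{0} = 1
g(7) = mex{0} = 1
g(8) = mex{0} = 1
g(9) = mex{0} = 1
g(10) = mex{0,1} = 2
g(11) = mex{1} = 0
The P-positions (g = 0) in 0..11 are 0, 1, 2, 3, 4, 11.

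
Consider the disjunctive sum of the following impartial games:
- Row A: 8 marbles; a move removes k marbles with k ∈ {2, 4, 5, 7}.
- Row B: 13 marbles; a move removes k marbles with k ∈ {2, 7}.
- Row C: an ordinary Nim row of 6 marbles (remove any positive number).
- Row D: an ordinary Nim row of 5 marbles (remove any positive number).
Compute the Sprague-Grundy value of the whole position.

7

For row A, compute g(0), g(1), … with moves {2, 4, 5, 7}:
k:     0  1  2  3  4  5  6  7  8
g(k):  0  0  1  1  2  2  3  3  4
So g(8) = 4.
Grundy values for row B (subtraction set {2, 7}):
k:     0  1  2  3  4  5  6  7  8  9 10 11 12 13
g(k):  0  0  1  1  0  0  1  1  2  0  0  1  1  0
So g(13) = 0.
Row C is a plain Nim row of size 6, so its Grundy value is 6.
Row D is a plain Nim row of size 5, so its Grundy value is 5.
The value of a disjunctive sum is the nim-sum of the parts.
Combined value = 4 ⊕ 0 ⊕ 6 ⊕ 5 = 7.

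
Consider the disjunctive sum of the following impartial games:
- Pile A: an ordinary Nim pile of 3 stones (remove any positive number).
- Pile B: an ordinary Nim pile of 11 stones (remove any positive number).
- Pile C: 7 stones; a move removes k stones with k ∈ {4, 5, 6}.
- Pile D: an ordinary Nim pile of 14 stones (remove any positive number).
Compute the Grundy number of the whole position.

7

Pile A is a plain Nim pile of size 3, so its Grundy value is 3.
Pile B is a plain Nim pile of size 11, so its Grundy value is 11.
Grundy values for pile C (subtraction set {4, 5, 6}):
k:     0  1  2  3  4  5  6  7
g(k):  0  0  0  0  1  1  1  1
So g(7) = 1.
Pile D is a plain Nim pile of size 14, so its Grundy value is 14.
The value of a disjunctive sum is the nim-sum of the parts.
Combined value = 3 XOR 11 XOR 1 XOR 14 = 7.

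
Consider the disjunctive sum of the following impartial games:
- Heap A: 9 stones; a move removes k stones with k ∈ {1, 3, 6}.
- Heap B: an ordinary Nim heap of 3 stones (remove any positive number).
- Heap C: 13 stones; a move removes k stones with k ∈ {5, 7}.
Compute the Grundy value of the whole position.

3

Build the Grundy sequence for heap A with g(k) = mex{g(k−s) : s ∈ {1, 3, 6}, s ≤ k}:
g(0) = mex{} = 0
g(1) = mex{0} = 1
g(2) = mex{1} = 0
g(3) = mex{0} = 1
g(4) = mex{1} = 0
g(5) = mex{0} = 1
g(6) = mex{0,1} = 2
g(7) = mex{0,1,2} = 3
g(8) = mex{0,1,3} = 2
g(9) = mex{1,2} = 0
So g(9) = 0.
Heap B is a plain Nim heap of size 3, so its Grundy value is 3.
Grundy values for heap C (subtraction set {5, 7}):
g(0) = mex{} = 0
g(1) = mex{} = 0
g(2) = mex{} = 0
g(3) = mex{} = 0
g(4) = mex{} = 0
g(5) = mex{0} = 1
g(6) = mex{0} = 1
g(7) = mex{0} = 1
g(8) = mex{0} = 1
g(9) = mex{0} = 1
g(10) = mex{0,1} = 2
g(11) = mex{0,1} = 2
g(12) = mex{1} = 0
g(13) = mex{1} = 0
So g(13) = 0.
By the Sprague-Grundy theorem, the Grundy value of a sum of independent games is the XOR of the component values.
Combined value = 0 XOR 3 XOR 0 = 3.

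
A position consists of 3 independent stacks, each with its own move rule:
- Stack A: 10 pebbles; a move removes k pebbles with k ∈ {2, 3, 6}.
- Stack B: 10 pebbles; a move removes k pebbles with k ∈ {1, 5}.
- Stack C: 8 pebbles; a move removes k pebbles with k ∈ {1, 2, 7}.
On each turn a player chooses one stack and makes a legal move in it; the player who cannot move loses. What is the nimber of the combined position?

Build the Grundy sequence for stack A with g(k) = mex{g(k−s) : s ∈ {2, 3, 6}, s ≤ k}:
g(0) = mex{} = 0
g(1) = mex{} = 0
g(2) = mex{0} = 1
g(3) = mex{0} = 1
g(4) = mex{0,1} = 2
g(5) = mex{1} = 0
g(6) = mex{0,1,2} = 3
g(7) = mex{0,2} = 1
g(8) = mex{0,1,3} = 2
g(9) = mex{1,3} = 0
g(10) = mex{1,2} = 0
So g(10) = 0.
Build the Grundy sequence for stack B with g(k) = mex{g(k−s) : s ∈ {1, 5}, s ≤ k}:
k:     0  1  2  3  4  5  6  7  8  9 10
g(k):  0  1  0  1  0  1  0  1  0  1  0
So g(10) = 0.
For stack C, compute g(0), g(1), … with moves {1, 2, 7}:
k:     0  1  2  3  4  5  6  7  8
g(k):  0  1  2  0  1  2  0  1  2
So g(8) = 2.
The value of a disjunctive sum is the nim-sum of the parts.
Combined value = 0 ⊕ 0 ⊕ 2 = 2.

2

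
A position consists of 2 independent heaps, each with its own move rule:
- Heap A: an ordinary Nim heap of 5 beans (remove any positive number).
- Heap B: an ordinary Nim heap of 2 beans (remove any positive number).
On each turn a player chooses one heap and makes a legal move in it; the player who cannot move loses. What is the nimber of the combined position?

7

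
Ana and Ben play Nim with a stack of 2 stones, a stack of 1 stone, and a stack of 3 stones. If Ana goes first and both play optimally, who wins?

Compute the nim-sum pairwise:
2 XOR 1 = 3
3 XOR 3 = 0
The nim-sum is 0, so this is a P-position: the player to move is in a losing position under optimal play; Ana is about to move from it and so loses — Ben wins.

Ben wins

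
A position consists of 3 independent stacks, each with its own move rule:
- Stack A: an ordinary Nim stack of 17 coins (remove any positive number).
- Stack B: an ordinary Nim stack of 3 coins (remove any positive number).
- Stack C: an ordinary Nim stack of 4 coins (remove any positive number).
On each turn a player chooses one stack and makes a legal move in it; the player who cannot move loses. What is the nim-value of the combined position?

22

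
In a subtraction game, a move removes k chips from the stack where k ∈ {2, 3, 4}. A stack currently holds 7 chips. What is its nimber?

0

Grundy values for subtraction set {2, 3, 4}:
k:     0  1  2  3  4  5  6  7
g(k):  0  0  1  1  2  2  0  0
So g(7) = 0.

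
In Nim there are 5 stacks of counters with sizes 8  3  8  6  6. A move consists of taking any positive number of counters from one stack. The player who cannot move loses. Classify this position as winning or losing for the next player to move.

Winning position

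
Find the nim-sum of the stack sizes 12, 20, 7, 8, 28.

11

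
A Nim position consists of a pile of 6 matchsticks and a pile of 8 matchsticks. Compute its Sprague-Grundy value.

14

Compute the nim-sum pairwise:
6 ^ 8 = 14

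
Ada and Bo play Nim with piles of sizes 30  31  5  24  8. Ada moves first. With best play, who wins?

Compute the nim-sum pairwise:
30 XOR 31 = 1
1 XOR 5 = 4
4 XOR 24 = 28
28 XOR 8 = 20
The nim-sum is 20 ≠ 0, so this is an N-position: the player to move can win; Ada has a winning move.

Ada wins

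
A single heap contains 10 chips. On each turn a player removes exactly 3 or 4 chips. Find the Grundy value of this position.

1

Compute g(0), g(1), … for moves {3, 4}:
g(0) = mex{} = 0
g(1) = mex{} = 0
g(2) = mex{} = 0
g(3) = mex{0} = 1
g(4) = mex{0} = 1
g(5) = mex{0} = 1
g(6) = mex{0,1} = 2
g(7) = mex{1} = 0
g(8) = mex{1} = 0
g(9) = mex{1,2} = 0
g(10) = mex{0,2} = 1
So g(10) = 1.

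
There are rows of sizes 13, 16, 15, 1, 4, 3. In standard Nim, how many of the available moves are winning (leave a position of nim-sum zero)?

1

Compute the nim-sum pairwise:
13 XOR 16 = 29
29 XOR 15 = 18
18 XOR 1 = 19
19 XOR 4 = 23
23 XOR 3 = 20
The overall nim-sum is X = 20. A row of size p has a winning move iff p XOR X < p (reduce it to p XOR X).
  13: 13 XOR 20 = 25 ≥ 13 — no move.
  16: 16 XOR 20 = 4 < 16 — winning move (to 4).
  15: 15 XOR 20 = 27 ≥ 15 — no move.
  1: 1 XOR 20 = 21 ≥ 1 — no move.
  4: 4 XOR 20 = 16 ≥ 4 — no move.
  3: 3 XOR 20 = 23 ≥ 3 — no move.
That gives 1 winning move.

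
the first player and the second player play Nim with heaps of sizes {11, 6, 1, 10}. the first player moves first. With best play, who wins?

the first player wins

Compute the nim-sum pairwise:
11 XOR 6 = 13
13 XOR 1 = 12
12 XOR 10 = 6
The nim-sum is 6 ≠ 0, so this is an N-position: the player to move can win; the first player has a winning move.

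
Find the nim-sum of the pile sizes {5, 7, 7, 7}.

Nim-sum: 5 XOR 7 XOR 7 XOR 7 = 2.

2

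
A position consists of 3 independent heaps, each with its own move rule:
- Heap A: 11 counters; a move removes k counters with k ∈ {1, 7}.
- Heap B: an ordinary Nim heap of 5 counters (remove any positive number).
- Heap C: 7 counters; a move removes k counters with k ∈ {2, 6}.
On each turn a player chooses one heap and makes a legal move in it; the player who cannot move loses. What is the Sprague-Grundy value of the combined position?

Build the Grundy sequence for heap A with g(k) = mex{g(k−s) : s ∈ {1, 7}, s ≤ k}:
k:     0  1  2  3  4  5  6  7  8  9 10 11
g(k):  0  1  0  1  0  1  0  1  0  1  0  1
So g(11) = 1.
Heap B is a plain Nim heap of size 5, so its Grundy value is 5.
For heap C, compute g(0), g(1), … with moves {2, 6}:
g(0) = mex{} = 0
g(1) = mex{} = 0
g(2) = mex{0} = 1
g(3) = mex{0} = 1
g(4) = mex{1} = 0
g(5) = mex{1} = 0
g(6) = mex{0} = 1
g(7) = mex{0} = 1
So g(7) = 1.
By the Sprague-Grundy theorem, the Grundy value of a sum of independent games is the XOR of the component values.
Combined value = 1 ⊕ 5 ⊕ 1 = 5.

5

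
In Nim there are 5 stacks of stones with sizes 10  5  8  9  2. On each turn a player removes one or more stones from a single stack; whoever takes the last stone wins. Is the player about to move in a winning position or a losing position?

Winning position

Compute the nim-sum pairwise:
10 XOR 5 = 15
15 XOR 8 = 7
7 XOR 9 = 14
14 XOR 2 = 12
The nim-sum is 12 ≠ 0, so this is an N-position: the player to move can win.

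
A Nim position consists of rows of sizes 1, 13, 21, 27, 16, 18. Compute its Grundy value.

Compute the nim-sum pairwise:
1 XOR 13 = 12
12 XOR 21 = 25
25 XOR 27 = 2
2 XOR 16 = 18
18 XOR 18 = 0

0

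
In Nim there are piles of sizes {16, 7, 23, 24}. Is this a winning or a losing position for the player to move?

Winning position

In binary:
  10000  (16)
  00111  (7)
  10111  (23)
  11000  (24)
  -----
  11000  (24)
The nim-sum is 24 ≠ 0, so this is an N-position: the player to move can win.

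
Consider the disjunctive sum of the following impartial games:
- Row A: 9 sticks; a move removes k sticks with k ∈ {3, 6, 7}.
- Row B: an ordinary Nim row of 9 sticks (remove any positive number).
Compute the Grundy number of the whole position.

Grundy values for row A (subtraction set {3, 6, 7}):
g(0) = mex{} = 0
g(1) = mex{} = 0
g(2) = mex{} = 0
g(3) = mex{0} = 1
g(4) = mex{0} = 1
g(5) = mex{0} = 1
g(6) = mex{0,1} = 2
g(7) = mex{0,1} = 2
g(8) = mex{0,1} = 2
g(9) = mex{0,1,2} = 3
So g(9) = 3.
Row B is a plain Nim row of size 9, so its Grundy value is 9.
By the Sprague-Grundy theorem, the Grundy value of a sum of independent games is the XOR of the component values.
Combined value = 3 XOR 9 = 10.

10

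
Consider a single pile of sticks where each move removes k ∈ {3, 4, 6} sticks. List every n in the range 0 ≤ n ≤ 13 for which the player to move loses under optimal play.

0, 1, 2, 9, 10, 11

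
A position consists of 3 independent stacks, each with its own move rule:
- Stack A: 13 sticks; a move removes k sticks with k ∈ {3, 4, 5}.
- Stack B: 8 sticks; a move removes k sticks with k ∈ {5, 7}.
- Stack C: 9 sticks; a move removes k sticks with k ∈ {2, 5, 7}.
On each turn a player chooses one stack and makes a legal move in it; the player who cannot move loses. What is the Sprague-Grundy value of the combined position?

2

Build the Grundy sequence for stack A with g(k) = mex{g(k−s) : s ∈ {3, 4, 5}, s ≤ k}:
g(0) = mex{} = 0
g(1) = mex{} = 0
g(2) = mex{} = 0
g(3) = mex{0} = 1
g(4) = mex{0} = 1
g(5) = mex{0} = 1
g(6) = mex{0,1} = 2
g(7) = mex{0,1} = 2
g(8) = mex{1} = 0
g(9) = mex{1,2} = 0
g(10) = mex{1,2} = 0
g(11) = mex{0,2} = 1
g(12) = mex{0,2} = 1
g(13) = mex{0} = 1
So g(13) = 1.
Grundy values for stack B (subtraction set {5, 7}):
k:     0  1  2  3  4  5  6  7  8
g(k):  0  0  0  0  0  1  1  1  1
So g(8) = 1.
Build the Grundy sequence for stack C with g(k) = mex{g(k−s) : s ∈ {2, 5, 7}, s ≤ k}:
k:     0  1  2  3  4  5  6  7  8  9
g(k):  0  0  1  1  0  2  1  3  2  2
So g(9) = 2.
The value of a disjunctive sum is the nim-sum of the parts.
Combined value = 1 XOR 1 XOR 2 = 2.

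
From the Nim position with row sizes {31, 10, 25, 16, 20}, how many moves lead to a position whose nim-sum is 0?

Compute the nim-sum pairwise:
31 XOR 10 = 21
21 XOR 25 = 12
12 XOR 16 = 28
28 XOR 20 = 8
The overall nim-sum is X = 8. A row of size p has a winning move iff p XOR X < p (reduce it to p XOR X).
  31: 31 XOR 8 = 23 < 31 — winning move (to 23).
  10: 10 XOR 8 = 2 < 10 — winning move (to 2).
  25: 25 XOR 8 = 17 < 25 — winning move (to 17).
  16: 16 XOR 8 = 24 ≥ 16 — no move.
  20: 20 XOR 8 = 28 ≥ 20 — no move.
That gives 3 winning moves.

3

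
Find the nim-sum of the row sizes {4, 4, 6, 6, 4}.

4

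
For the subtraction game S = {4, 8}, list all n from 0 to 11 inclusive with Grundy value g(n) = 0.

Grundy values for subtraction set {4, 8}:
k:     0  1  2  3  4  5  6  7  8  9 10 11
g(k):  0  0  0  0  1  1  1  1  2  2  2  2
The P-positions (g = 0) in 0..11 are 0, 1, 2, 3.

0, 1, 2, 3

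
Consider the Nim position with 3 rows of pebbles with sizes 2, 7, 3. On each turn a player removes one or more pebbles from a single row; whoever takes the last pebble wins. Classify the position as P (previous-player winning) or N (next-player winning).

N-position

In binary:
  010  (2)
  111  (7)
  011  (3)
  ---
  110  (6)
The nim-sum is 6 ≠ 0, so this is an N-position: the player to move can win.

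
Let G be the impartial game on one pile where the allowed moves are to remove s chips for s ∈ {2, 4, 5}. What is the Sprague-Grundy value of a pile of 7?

Compute g(0), g(1), … for moves {2, 4, 5}:
g(0) = mex{} = 0
g(1) = mex{} = 0
g(2) = mex{0} = 1
g(3) = mex{0} = 1
g(4) = mex{0,1} = 2
g(5) = mex{0,1} = 2
g(6) = mex{0,1,2} = 3
g(7) = mex{1,2} = 0
So g(7) = 0.

0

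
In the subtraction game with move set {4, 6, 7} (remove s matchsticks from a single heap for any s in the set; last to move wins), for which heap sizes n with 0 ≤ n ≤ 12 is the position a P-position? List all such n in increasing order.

Grundy values for subtraction set {4, 6, 7}:
g(0) = mex{} = 0
g(1) = mex{} = 0
g(2) = mex{} = 0
g(3) = mex{} = 0
g(4) = mex{0} = 1
g(5) = mex{0} = 1
g(6) = mex{0} = 1
g(7) = mex{0} = 1
g(8) = mex{0,1} = 2
g(9) = mex{0,1} = 2
g(10) = mex{0,1} = 2
g(11) = mex{1} = 0
g(12) = mex{1,2} = 0
The P-positions (g = 0) in 0..12 are 0, 1, 2, 3, 11, 12.

0, 1, 2, 3, 11, 12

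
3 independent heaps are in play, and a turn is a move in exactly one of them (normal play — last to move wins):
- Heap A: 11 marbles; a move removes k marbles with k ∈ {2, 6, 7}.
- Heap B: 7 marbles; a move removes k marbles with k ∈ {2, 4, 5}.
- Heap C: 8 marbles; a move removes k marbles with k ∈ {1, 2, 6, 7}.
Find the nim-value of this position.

Grundy values for heap A (subtraction set {2, 6, 7}):
g(0) = mex{} = 0
g(1) = mex{} = 0
g(2) = mex{0} = 1
g(3) = mex{0} = 1
g(4) = mex{1} = 0
g(5) = mex{1} = 0
g(6) = mex{0} = 1
g(7) = mex{0} = 1
g(8) = mex{0,1} = 2
g(9) = mex{1} = 0
g(10) = mex{0,1,2} = 3
g(11) = mex{0} = 1
So g(11) = 1.
Build the Grundy sequence for heap B with g(k) = mex{g(k−s) : s ∈ {2, 4, 5}, s ≤ k}:
g(0) = mex{} = 0
g(1) = mex{} = 0
g(2) = mex{0} = 1
g(3) = mex{0} = 1
g(4) = mex{0,1} = 2
g(5) = mex{0,1} = 2
g(6) = mex{0,1,2} = 3
g(7) = mex{1,2} = 0
So g(7) = 0.
Grundy values for heap C (subtraction set {1, 2, 6, 7}):
g(0) = mex{} = 0
g(1) = mex{0} = 1
g(2) = mex{0,1} = 2
g(3) = mex{1,2} = 0
g(4) = mex{0,2} = 1
g(5) = mex{0,1} = 2
g(6) = mex{0,1,2} = 3
g(7) = mex{0,1,2,3} = 4
g(8) = mex{1,2,3,4} = 0
So g(8) = 0.
By the Sprague-Grundy theorem, the Grundy value of a sum of independent games is the XOR of the component values.
Combined value = 1 ⊕ 0 ⊕ 0 = 1.

1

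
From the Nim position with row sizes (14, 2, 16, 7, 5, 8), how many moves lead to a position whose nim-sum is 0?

Nim-sum: 14 ⊕ 2 ⊕ 16 ⊕ 7 ⊕ 5 ⊕ 8 = 22.
The overall nim-sum is X = 22. A row of size p has a winning move iff p XOR X < p (reduce it to p XOR X).
  14: 14 XOR 22 = 24 ≥ 14 — no move.
  2: 2 XOR 22 = 20 ≥ 2 — no move.
  16: 16 XOR 22 = 6 < 16 — winning move (to 6).
  7: 7 XOR 22 = 17 ≥ 7 — no move.
  5: 5 XOR 22 = 19 ≥ 5 — no move.
  8: 8 XOR 22 = 30 ≥ 8 — no move.
That gives 1 winning move.

1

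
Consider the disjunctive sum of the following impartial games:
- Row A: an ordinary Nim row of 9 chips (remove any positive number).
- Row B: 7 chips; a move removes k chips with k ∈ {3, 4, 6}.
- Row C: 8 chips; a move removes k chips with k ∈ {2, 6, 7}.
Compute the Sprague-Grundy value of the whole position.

9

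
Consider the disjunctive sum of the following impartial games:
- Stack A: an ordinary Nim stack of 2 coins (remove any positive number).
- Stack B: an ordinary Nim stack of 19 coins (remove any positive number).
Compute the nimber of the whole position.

17

Stack A is a plain Nim stack of size 2, so its Grundy value is 2.
Stack B is a plain Nim stack of size 19, so its Grundy value is 19.
By the Sprague-Grundy theorem, the Grundy value of a sum of independent games is the XOR of the component values.
Combined value = 2 XOR 19 = 17.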